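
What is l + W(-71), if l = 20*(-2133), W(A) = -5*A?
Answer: -42305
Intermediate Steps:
l = -42660
l + W(-71) = -42660 - 5*(-71) = -42660 + 355 = -42305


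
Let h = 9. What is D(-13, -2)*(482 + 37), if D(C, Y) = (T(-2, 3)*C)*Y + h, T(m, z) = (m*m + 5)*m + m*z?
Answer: -319185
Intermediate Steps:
T(m, z) = m*z + m*(5 + m**2) (T(m, z) = (m**2 + 5)*m + m*z = (5 + m**2)*m + m*z = m*(5 + m**2) + m*z = m*z + m*(5 + m**2))
D(C, Y) = 9 - 24*C*Y (D(C, Y) = ((-2*(5 + 3 + (-2)**2))*C)*Y + 9 = ((-2*(5 + 3 + 4))*C)*Y + 9 = ((-2*12)*C)*Y + 9 = (-24*C)*Y + 9 = -24*C*Y + 9 = 9 - 24*C*Y)
D(-13, -2)*(482 + 37) = (9 - 24*(-13)*(-2))*(482 + 37) = (9 - 624)*519 = -615*519 = -319185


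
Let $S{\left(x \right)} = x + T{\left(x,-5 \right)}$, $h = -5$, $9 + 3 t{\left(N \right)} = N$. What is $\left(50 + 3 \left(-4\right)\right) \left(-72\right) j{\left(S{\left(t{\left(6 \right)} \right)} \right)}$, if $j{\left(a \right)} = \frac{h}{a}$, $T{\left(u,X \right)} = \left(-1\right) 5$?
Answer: $-2280$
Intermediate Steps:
$t{\left(N \right)} = -3 + \frac{N}{3}$
$T{\left(u,X \right)} = -5$
$S{\left(x \right)} = -5 + x$ ($S{\left(x \right)} = x - 5 = -5 + x$)
$j{\left(a \right)} = - \frac{5}{a}$
$\left(50 + 3 \left(-4\right)\right) \left(-72\right) j{\left(S{\left(t{\left(6 \right)} \right)} \right)} = \left(50 + 3 \left(-4\right)\right) \left(-72\right) \left(- \frac{5}{-5 + \left(-3 + \frac{1}{3} \cdot 6\right)}\right) = \left(50 - 12\right) \left(-72\right) \left(- \frac{5}{-5 + \left(-3 + 2\right)}\right) = 38 \left(-72\right) \left(- \frac{5}{-5 - 1}\right) = - 2736 \left(- \frac{5}{-6}\right) = - 2736 \left(\left(-5\right) \left(- \frac{1}{6}\right)\right) = \left(-2736\right) \frac{5}{6} = -2280$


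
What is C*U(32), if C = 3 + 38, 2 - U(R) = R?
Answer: -1230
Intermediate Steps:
U(R) = 2 - R
C = 41
C*U(32) = 41*(2 - 1*32) = 41*(2 - 32) = 41*(-30) = -1230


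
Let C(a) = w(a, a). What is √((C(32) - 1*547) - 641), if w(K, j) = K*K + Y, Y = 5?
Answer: I*√159 ≈ 12.61*I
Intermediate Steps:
w(K, j) = 5 + K² (w(K, j) = K*K + 5 = K² + 5 = 5 + K²)
C(a) = 5 + a²
√((C(32) - 1*547) - 641) = √(((5 + 32²) - 1*547) - 641) = √(((5 + 1024) - 547) - 641) = √((1029 - 547) - 641) = √(482 - 641) = √(-159) = I*√159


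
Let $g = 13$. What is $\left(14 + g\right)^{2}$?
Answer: $729$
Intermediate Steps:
$\left(14 + g\right)^{2} = \left(14 + 13\right)^{2} = 27^{2} = 729$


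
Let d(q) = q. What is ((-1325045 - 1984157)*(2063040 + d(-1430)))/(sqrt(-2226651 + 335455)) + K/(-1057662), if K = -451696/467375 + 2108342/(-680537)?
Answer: 71821232389/18689238940854625 + 3411141967610*I*sqrt(472799)/472799 ≈ 3.8429e-6 + 4.9609e+9*I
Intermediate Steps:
K = -1292782183002/318065980375 (K = -451696*1/467375 + 2108342*(-1/680537) = -451696/467375 - 2108342/680537 = -1292782183002/318065980375 ≈ -4.0645)
((-1325045 - 1984157)*(2063040 + d(-1430)))/(sqrt(-2226651 + 335455)) + K/(-1057662) = ((-1325045 - 1984157)*(2063040 - 1430))/(sqrt(-2226651 + 335455)) - 1292782183002/318065980375/(-1057662) = (-3309202*2061610)/(sqrt(-1891196)) - 1292782183002/318065980375*(-1/1057662) = -6822283935220*(-I*sqrt(472799)/945598) + 71821232389/18689238940854625 = -(-3411141967610)*I*sqrt(472799)/472799 + 71821232389/18689238940854625 = 3411141967610*I*sqrt(472799)/472799 + 71821232389/18689238940854625 = 71821232389/18689238940854625 + 3411141967610*I*sqrt(472799)/472799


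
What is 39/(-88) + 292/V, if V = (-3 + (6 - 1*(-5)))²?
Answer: 725/176 ≈ 4.1193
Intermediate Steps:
V = 64 (V = (-3 + (6 + 5))² = (-3 + 11)² = 8² = 64)
39/(-88) + 292/V = 39/(-88) + 292/64 = 39*(-1/88) + 292*(1/64) = -39/88 + 73/16 = 725/176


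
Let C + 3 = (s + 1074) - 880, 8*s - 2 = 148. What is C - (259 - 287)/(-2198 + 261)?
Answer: 1625031/7748 ≈ 209.74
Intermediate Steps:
s = 75/4 (s = 1/4 + (1/8)*148 = 1/4 + 37/2 = 75/4 ≈ 18.750)
C = 839/4 (C = -3 + ((75/4 + 1074) - 880) = -3 + (4371/4 - 880) = -3 + 851/4 = 839/4 ≈ 209.75)
C - (259 - 287)/(-2198 + 261) = 839/4 - (259 - 287)/(-2198 + 261) = 839/4 - (-28)/(-1937) = 839/4 - (-28)*(-1)/1937 = 839/4 - 1*28/1937 = 839/4 - 28/1937 = 1625031/7748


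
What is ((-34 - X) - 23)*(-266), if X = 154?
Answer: 56126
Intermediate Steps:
((-34 - X) - 23)*(-266) = ((-34 - 1*154) - 23)*(-266) = ((-34 - 154) - 23)*(-266) = (-188 - 23)*(-266) = -211*(-266) = 56126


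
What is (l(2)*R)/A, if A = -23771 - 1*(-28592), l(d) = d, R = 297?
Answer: 198/1607 ≈ 0.12321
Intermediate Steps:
A = 4821 (A = -23771 + 28592 = 4821)
(l(2)*R)/A = (2*297)/4821 = 594*(1/4821) = 198/1607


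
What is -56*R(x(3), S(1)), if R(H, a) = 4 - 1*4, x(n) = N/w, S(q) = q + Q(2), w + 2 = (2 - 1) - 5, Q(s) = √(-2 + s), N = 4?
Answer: 0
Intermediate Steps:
w = -6 (w = -2 + ((2 - 1) - 5) = -2 + (1 - 5) = -2 - 4 = -6)
S(q) = q (S(q) = q + √(-2 + 2) = q + √0 = q + 0 = q)
x(n) = -⅔ (x(n) = 4/(-6) = 4*(-⅙) = -⅔)
R(H, a) = 0 (R(H, a) = 4 - 4 = 0)
-56*R(x(3), S(1)) = -56*0 = 0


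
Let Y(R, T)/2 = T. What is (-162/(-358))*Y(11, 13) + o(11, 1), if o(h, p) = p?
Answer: 2285/179 ≈ 12.765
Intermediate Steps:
Y(R, T) = 2*T
(-162/(-358))*Y(11, 13) + o(11, 1) = (-162/(-358))*(2*13) + 1 = -162*(-1/358)*26 + 1 = (81/179)*26 + 1 = 2106/179 + 1 = 2285/179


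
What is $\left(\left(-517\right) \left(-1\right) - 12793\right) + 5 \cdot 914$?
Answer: $-7706$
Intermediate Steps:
$\left(\left(-517\right) \left(-1\right) - 12793\right) + 5 \cdot 914 = \left(517 - 12793\right) + 4570 = -12276 + 4570 = -7706$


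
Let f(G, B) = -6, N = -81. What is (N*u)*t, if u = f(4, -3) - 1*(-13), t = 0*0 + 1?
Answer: -567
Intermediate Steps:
t = 1 (t = 0 + 1 = 1)
u = 7 (u = -6 - 1*(-13) = -6 + 13 = 7)
(N*u)*t = -81*7*1 = -567*1 = -567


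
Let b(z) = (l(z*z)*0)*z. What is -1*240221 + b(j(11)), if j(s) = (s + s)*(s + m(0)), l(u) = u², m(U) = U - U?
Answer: -240221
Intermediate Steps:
m(U) = 0
j(s) = 2*s² (j(s) = (s + s)*(s + 0) = (2*s)*s = 2*s²)
b(z) = 0 (b(z) = ((z*z)²*0)*z = ((z²)²*0)*z = (z⁴*0)*z = 0*z = 0)
-1*240221 + b(j(11)) = -1*240221 + 0 = -240221 + 0 = -240221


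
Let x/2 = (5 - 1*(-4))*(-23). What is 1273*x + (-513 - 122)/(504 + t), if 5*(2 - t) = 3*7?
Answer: -1322301373/2509 ≈ -5.2702e+5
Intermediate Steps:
t = -11/5 (t = 2 - 3*7/5 = 2 - ⅕*21 = 2 - 21/5 = -11/5 ≈ -2.2000)
x = -414 (x = 2*((5 - 1*(-4))*(-23)) = 2*((5 + 4)*(-23)) = 2*(9*(-23)) = 2*(-207) = -414)
1273*x + (-513 - 122)/(504 + t) = 1273*(-414) + (-513 - 122)/(504 - 11/5) = -527022 - 635/2509/5 = -527022 - 635*5/2509 = -527022 - 3175/2509 = -1322301373/2509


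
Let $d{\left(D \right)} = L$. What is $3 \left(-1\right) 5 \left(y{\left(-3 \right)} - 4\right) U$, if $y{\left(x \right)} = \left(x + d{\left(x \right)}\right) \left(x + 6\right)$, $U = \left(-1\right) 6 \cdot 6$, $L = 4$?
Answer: $-540$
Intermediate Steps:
$d{\left(D \right)} = 4$
$U = -36$ ($U = \left(-6\right) 6 = -36$)
$y{\left(x \right)} = \left(4 + x\right) \left(6 + x\right)$ ($y{\left(x \right)} = \left(x + 4\right) \left(x + 6\right) = \left(4 + x\right) \left(6 + x\right)$)
$3 \left(-1\right) 5 \left(y{\left(-3 \right)} - 4\right) U = 3 \left(-1\right) 5 \left(\left(24 + \left(-3\right)^{2} + 10 \left(-3\right)\right) - 4\right) \left(-36\right) = \left(-3\right) 5 \left(\left(24 + 9 - 30\right) - 4\right) \left(-36\right) = - 15 \left(3 - 4\right) \left(-36\right) = - 15 \left(\left(-1\right) \left(-36\right)\right) = \left(-15\right) 36 = -540$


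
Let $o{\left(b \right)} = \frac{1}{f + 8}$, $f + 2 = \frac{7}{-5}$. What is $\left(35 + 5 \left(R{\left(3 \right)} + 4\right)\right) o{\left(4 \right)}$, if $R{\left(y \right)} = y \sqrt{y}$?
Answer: $\frac{275}{23} + \frac{75 \sqrt{3}}{23} \approx 17.605$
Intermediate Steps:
$f = - \frac{17}{5}$ ($f = -2 + \frac{7}{-5} = -2 + 7 \left(- \frac{1}{5}\right) = -2 - \frac{7}{5} = - \frac{17}{5} \approx -3.4$)
$R{\left(y \right)} = y^{\frac{3}{2}}$
$o{\left(b \right)} = \frac{5}{23}$ ($o{\left(b \right)} = \frac{1}{- \frac{17}{5} + 8} = \frac{1}{\frac{23}{5}} = \frac{5}{23}$)
$\left(35 + 5 \left(R{\left(3 \right)} + 4\right)\right) o{\left(4 \right)} = \left(35 + 5 \left(3^{\frac{3}{2}} + 4\right)\right) \frac{5}{23} = \left(35 + 5 \left(3 \sqrt{3} + 4\right)\right) \frac{5}{23} = \left(35 + 5 \left(4 + 3 \sqrt{3}\right)\right) \frac{5}{23} = \left(35 + \left(20 + 15 \sqrt{3}\right)\right) \frac{5}{23} = \left(55 + 15 \sqrt{3}\right) \frac{5}{23} = \frac{275}{23} + \frac{75 \sqrt{3}}{23}$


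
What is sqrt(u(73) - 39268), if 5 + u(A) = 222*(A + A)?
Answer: I*sqrt(6861) ≈ 82.831*I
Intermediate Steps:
u(A) = -5 + 444*A (u(A) = -5 + 222*(A + A) = -5 + 222*(2*A) = -5 + 444*A)
sqrt(u(73) - 39268) = sqrt((-5 + 444*73) - 39268) = sqrt((-5 + 32412) - 39268) = sqrt(32407 - 39268) = sqrt(-6861) = I*sqrt(6861)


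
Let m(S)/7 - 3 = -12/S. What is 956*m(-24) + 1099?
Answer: 24521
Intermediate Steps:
m(S) = 21 - 84/S (m(S) = 21 + 7*(-12/S) = 21 - 84/S)
956*m(-24) + 1099 = 956*(21 - 84/(-24)) + 1099 = 956*(21 - 84*(-1/24)) + 1099 = 956*(21 + 7/2) + 1099 = 956*(49/2) + 1099 = 23422 + 1099 = 24521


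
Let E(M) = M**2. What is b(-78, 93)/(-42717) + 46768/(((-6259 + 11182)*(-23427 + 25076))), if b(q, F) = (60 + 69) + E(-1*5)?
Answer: 249204166/115592586453 ≈ 0.0021559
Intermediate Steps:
b(q, F) = 154 (b(q, F) = (60 + 69) + (-1*5)**2 = 129 + (-5)**2 = 129 + 25 = 154)
b(-78, 93)/(-42717) + 46768/(((-6259 + 11182)*(-23427 + 25076))) = 154/(-42717) + 46768/(((-6259 + 11182)*(-23427 + 25076))) = 154*(-1/42717) + 46768/((4923*1649)) = -154/42717 + 46768/8118027 = 249204166/115592586453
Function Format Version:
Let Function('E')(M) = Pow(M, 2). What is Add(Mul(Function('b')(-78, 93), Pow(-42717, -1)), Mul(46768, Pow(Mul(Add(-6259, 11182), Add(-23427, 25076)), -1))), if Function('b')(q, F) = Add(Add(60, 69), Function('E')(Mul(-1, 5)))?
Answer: Rational(249204166, 115592586453) ≈ 0.0021559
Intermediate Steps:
Function('b')(q, F) = 154 (Function('b')(q, F) = Add(Add(60, 69), Pow(Mul(-1, 5), 2)) = Add(129, Pow(-5, 2)) = Add(129, 25) = 154)
Add(Mul(Function('b')(-78, 93), Pow(-42717, -1)), Mul(46768, Pow(Mul(Add(-6259, 11182), Add(-23427, 25076)), -1))) = Add(Mul(154, Pow(-42717, -1)), Mul(46768, Pow(Mul(Add(-6259, 11182), Add(-23427, 25076)), -1))) = Add(Mul(154, Rational(-1, 42717)), Mul(46768, Pow(Mul(4923, 1649), -1))) = Add(Rational(-154, 42717), Mul(46768, Pow(8118027, -1))) = Add(Rational(-154, 42717), Mul(46768, Rational(1, 8118027))) = Add(Rational(-154, 42717), Rational(46768, 8118027)) = Rational(249204166, 115592586453)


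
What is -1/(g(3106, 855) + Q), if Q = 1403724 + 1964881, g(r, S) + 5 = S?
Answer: -1/3369455 ≈ -2.9678e-7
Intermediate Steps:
g(r, S) = -5 + S
Q = 3368605
-1/(g(3106, 855) + Q) = -1/((-5 + 855) + 3368605) = -1/(850 + 3368605) = -1/3369455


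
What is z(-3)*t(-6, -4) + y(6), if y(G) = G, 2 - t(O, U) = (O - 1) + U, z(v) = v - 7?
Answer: -124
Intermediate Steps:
z(v) = -7 + v
t(O, U) = 3 - O - U (t(O, U) = 2 - ((O - 1) + U) = 2 - ((-1 + O) + U) = 2 - (-1 + O + U) = 2 + (1 - O - U) = 3 - O - U)
z(-3)*t(-6, -4) + y(6) = (-7 - 3)*(3 - 1*(-6) - 1*(-4)) + 6 = -10*(3 + 6 + 4) + 6 = -10*13 + 6 = -130 + 6 = -124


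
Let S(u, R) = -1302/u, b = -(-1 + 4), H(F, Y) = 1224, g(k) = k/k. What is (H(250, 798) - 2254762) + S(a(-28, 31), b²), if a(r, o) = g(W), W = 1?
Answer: -2254840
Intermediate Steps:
g(k) = 1
a(r, o) = 1
b = -3 (b = -1*3 = -3)
(H(250, 798) - 2254762) + S(a(-28, 31), b²) = (1224 - 2254762) - 1302/1 = -2253538 - 1302*1 = -2253538 - 1302 = -2254840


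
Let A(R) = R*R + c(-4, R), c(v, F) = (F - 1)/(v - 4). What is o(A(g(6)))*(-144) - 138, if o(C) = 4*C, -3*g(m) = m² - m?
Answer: -58530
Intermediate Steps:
g(m) = -m²/3 + m/3 (g(m) = -(m² - m)/3 = -m²/3 + m/3)
c(v, F) = (-1 + F)/(-4 + v)
A(R) = ⅛ + R² - R/8 (A(R) = R*R + (-1 + R)/(-4 - 4) = R² + (-1 + R)/(-8) = R² - (-1 + R)/8 = R² + (⅛ - R/8) = ⅛ + R² - R/8)
o(A(g(6)))*(-144) - 138 = (4*(⅛ + ((⅓)*6*(1 - 1*6))² - 6*(1 - 1*6)/24))*(-144) - 138 = (4*(⅛ + ((⅓)*6*(1 - 6))² - 6*(1 - 6)/24))*(-144) - 138 = (4*(⅛ + ((⅓)*6*(-5))² - 6*(-5)/24))*(-144) - 138 = (4*(⅛ + (-10)² - ⅛*(-10)))*(-144) - 138 = (4*(⅛ + 100 + 5/4))*(-144) - 138 = (4*(811/8))*(-144) - 138 = (811/2)*(-144) - 138 = -58392 - 138 = -58530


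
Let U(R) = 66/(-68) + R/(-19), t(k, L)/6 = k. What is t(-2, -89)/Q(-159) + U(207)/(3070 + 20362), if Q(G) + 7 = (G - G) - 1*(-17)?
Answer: -90860757/75685360 ≈ -1.2005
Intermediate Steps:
Q(G) = 10 (Q(G) = -7 + ((G - G) - 1*(-17)) = -7 + (0 + 17) = -7 + 17 = 10)
t(k, L) = 6*k
U(R) = -33/34 - R/19 (U(R) = 66*(-1/68) + R*(-1/19) = -33/34 - R/19)
t(-2, -89)/Q(-159) + U(207)/(3070 + 20362) = (6*(-2))/10 + (-33/34 - 1/19*207)/(3070 + 20362) = -12*1/10 + (-33/34 - 207/19)/23432 = -6/5 - 7665/646*1/23432 = -6/5 - 7665/15137072 = -90860757/75685360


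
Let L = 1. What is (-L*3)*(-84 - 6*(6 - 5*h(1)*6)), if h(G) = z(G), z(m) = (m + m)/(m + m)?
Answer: -180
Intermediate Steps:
z(m) = 1 (z(m) = (2*m)/((2*m)) = (2*m)*(1/(2*m)) = 1)
h(G) = 1
(-L*3)*(-84 - 6*(6 - 5*h(1)*6)) = (-1*1*3)*(-84 - 6*(6 - 5*1*6)) = (-1*3)*(-84 - 6*(6 - 5*6)) = -3*(-84 - 6*(6 - 30)) = -3*(-84 - 6*(-24)) = -3*(-84 + 144) = -3*60 = -180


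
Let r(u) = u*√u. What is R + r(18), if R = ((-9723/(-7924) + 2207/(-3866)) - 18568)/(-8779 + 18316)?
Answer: -3693476803/1897131252 + 54*√2 ≈ 74.421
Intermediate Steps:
r(u) = u^(3/2)
R = -3693476803/1897131252 (R = ((-9723*(-1/7924) + 2207*(-1/3866)) - 18568)/9537 = ((1389/1132 - 2207/3866) - 18568)*(1/9537) = (1435775/2188156 - 18568)*(1/9537) = -40628244833/2188156*1/9537 = -3693476803/1897131252 ≈ -1.9469)
R + r(18) = -3693476803/1897131252 + 18^(3/2) = -3693476803/1897131252 + 54*√2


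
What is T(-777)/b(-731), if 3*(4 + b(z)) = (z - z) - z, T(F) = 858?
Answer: 2574/719 ≈ 3.5800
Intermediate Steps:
b(z) = -4 - z/3 (b(z) = -4 + ((z - z) - z)/3 = -4 + (0 - z)/3 = -4 + (-z)/3 = -4 - z/3)
T(-777)/b(-731) = 858/(-4 - ⅓*(-731)) = 858/(-4 + 731/3) = 858/(719/3) = 858*(3/719) = 2574/719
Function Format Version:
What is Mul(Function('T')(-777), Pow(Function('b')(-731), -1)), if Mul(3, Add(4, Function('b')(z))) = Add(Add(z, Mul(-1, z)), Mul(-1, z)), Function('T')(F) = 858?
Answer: Rational(2574, 719) ≈ 3.5800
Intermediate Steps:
Function('b')(z) = Add(-4, Mul(Rational(-1, 3), z)) (Function('b')(z) = Add(-4, Mul(Rational(1, 3), Add(Add(z, Mul(-1, z)), Mul(-1, z)))) = Add(-4, Mul(Rational(1, 3), Add(0, Mul(-1, z)))) = Add(-4, Mul(Rational(1, 3), Mul(-1, z))) = Add(-4, Mul(Rational(-1, 3), z)))
Mul(Function('T')(-777), Pow(Function('b')(-731), -1)) = Mul(858, Pow(Add(-4, Mul(Rational(-1, 3), -731)), -1)) = Mul(858, Pow(Add(-4, Rational(731, 3)), -1)) = Mul(858, Pow(Rational(719, 3), -1)) = Mul(858, Rational(3, 719)) = Rational(2574, 719)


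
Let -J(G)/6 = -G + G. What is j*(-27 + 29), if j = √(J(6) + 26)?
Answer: 2*√26 ≈ 10.198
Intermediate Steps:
J(G) = 0 (J(G) = -6*(-G + G) = -6*0 = 0)
j = √26 (j = √(0 + 26) = √26 ≈ 5.0990)
j*(-27 + 29) = √26*(-27 + 29) = √26*2 = 2*√26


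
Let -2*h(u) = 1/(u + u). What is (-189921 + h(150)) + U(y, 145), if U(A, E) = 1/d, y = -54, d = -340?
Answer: -1937194247/10200 ≈ -1.8992e+5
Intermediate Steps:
U(A, E) = -1/340 (U(A, E) = 1/(-340) = -1/340)
h(u) = -1/(4*u) (h(u) = -1/(2*(u + u)) = -1/(2*u)/2 = -1/(4*u))
(-189921 + h(150)) + U(y, 145) = (-189921 - ¼/150) - 1/340 = (-189921 - ¼*1/150) - 1/340 = (-189921 - 1/600) - 1/340 = -113952601/600 - 1/340 = -1937194247/10200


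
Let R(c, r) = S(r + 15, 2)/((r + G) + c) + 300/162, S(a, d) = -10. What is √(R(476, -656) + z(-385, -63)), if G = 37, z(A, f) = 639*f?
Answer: I*√66677263653/1287 ≈ 200.64*I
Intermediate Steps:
R(c, r) = 50/27 - 10/(37 + c + r) (R(c, r) = -10/((r + 37) + c) + 300/162 = -10/((37 + r) + c) + 300*(1/162) = -10/(37 + c + r) + 50/27 = 50/27 - 10/(37 + c + r))
√(R(476, -656) + z(-385, -63)) = √(10*(158 + 5*476 + 5*(-656))/(27*(37 + 476 - 656)) + 639*(-63)) = √((10/27)*(158 + 2380 - 3280)/(-143) - 40257) = √((10/27)*(-1/143)*(-742) - 40257) = √(7420/3861 - 40257) = √(-155424857/3861) = I*√66677263653/1287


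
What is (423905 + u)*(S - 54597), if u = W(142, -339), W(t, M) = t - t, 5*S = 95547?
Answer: -15043371078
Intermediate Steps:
S = 95547/5 (S = (⅕)*95547 = 95547/5 ≈ 19109.)
W(t, M) = 0
u = 0
(423905 + u)*(S - 54597) = (423905 + 0)*(95547/5 - 54597) = 423905*(-177438/5) = -15043371078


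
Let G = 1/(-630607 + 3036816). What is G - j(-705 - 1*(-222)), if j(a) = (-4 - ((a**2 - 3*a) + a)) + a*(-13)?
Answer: 548567527821/2406209 ≈ 2.2798e+5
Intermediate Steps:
G = 1/2406209 ≈ 4.1559e-7
j(a) = -4 - a**2 - 11*a (j(a) = (-4 - (a**2 - 2*a)) - 13*a = (-4 + (-a**2 + 2*a)) - 13*a = (-4 - a**2 + 2*a) - 13*a = -4 - a**2 - 11*a)
G - j(-705 - 1*(-222)) = 1/2406209 - (-4 - (-705 - 1*(-222))**2 - 11*(-705 - 1*(-222))) = 1/2406209 - (-4 - (-705 + 222)**2 - 11*(-705 + 222)) = 1/2406209 - (-4 - 1*(-483)**2 - 11*(-483)) = 1/2406209 - (-4 - 1*233289 + 5313) = 1/2406209 - (-4 - 233289 + 5313) = 1/2406209 - 1*(-227980) = 1/2406209 + 227980 = 548567527821/2406209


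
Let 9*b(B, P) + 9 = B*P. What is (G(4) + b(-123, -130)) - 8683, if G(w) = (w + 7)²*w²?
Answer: -14914/3 ≈ -4971.3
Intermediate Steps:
b(B, P) = -1 + B*P/9 (b(B, P) = -1 + (B*P)/9 = -1 + B*P/9)
G(w) = w²*(7 + w)² (G(w) = (7 + w)²*w² = w²*(7 + w)²)
(G(4) + b(-123, -130)) - 8683 = (4²*(7 + 4)² + (-1 + (⅑)*(-123)*(-130))) - 8683 = (16*11² + (-1 + 5330/3)) - 8683 = (16*121 + 5327/3) - 8683 = (1936 + 5327/3) - 8683 = 11135/3 - 8683 = -14914/3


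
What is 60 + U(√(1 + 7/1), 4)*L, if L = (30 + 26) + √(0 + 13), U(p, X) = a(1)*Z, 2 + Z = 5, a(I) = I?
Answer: 228 + 3*√13 ≈ 238.82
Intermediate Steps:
Z = 3 (Z = -2 + 5 = 3)
U(p, X) = 3 (U(p, X) = 1*3 = 3)
L = 56 + √13 ≈ 59.606
60 + U(√(1 + 7/1), 4)*L = 60 + 3*(56 + √13) = 60 + (168 + 3*√13) = 228 + 3*√13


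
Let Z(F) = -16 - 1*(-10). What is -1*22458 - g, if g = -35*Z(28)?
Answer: -22668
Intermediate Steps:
Z(F) = -6 (Z(F) = -16 + 10 = -6)
g = 210 (g = -35*(-6) = 210)
-1*22458 - g = -1*22458 - 1*210 = -22458 - 210 = -22668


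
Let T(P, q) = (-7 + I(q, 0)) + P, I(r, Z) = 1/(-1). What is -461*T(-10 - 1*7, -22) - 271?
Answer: 11254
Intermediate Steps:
I(r, Z) = -1
T(P, q) = -8 + P (T(P, q) = (-7 - 1) + P = -8 + P)
-461*T(-10 - 1*7, -22) - 271 = -461*(-8 + (-10 - 1*7)) - 271 = -461*(-8 + (-10 - 7)) - 271 = -461*(-8 - 17) - 271 = -461*(-25) - 271 = 11525 - 271 = 11254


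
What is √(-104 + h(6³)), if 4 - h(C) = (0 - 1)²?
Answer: I*√101 ≈ 10.05*I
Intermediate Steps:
h(C) = 3 (h(C) = 4 - (0 - 1)² = 4 - 1*(-1)² = 4 - 1*1 = 4 - 1 = 3)
√(-104 + h(6³)) = √(-104 + 3) = √(-101) = I*√101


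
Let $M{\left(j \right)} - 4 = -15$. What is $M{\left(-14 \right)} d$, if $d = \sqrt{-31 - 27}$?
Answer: $- 11 i \sqrt{58} \approx - 83.774 i$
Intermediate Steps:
$M{\left(j \right)} = -11$ ($M{\left(j \right)} = 4 - 15 = -11$)
$d = i \sqrt{58}$ ($d = \sqrt{-58} = i \sqrt{58} \approx 7.6158 i$)
$M{\left(-14 \right)} d = - 11 i \sqrt{58}$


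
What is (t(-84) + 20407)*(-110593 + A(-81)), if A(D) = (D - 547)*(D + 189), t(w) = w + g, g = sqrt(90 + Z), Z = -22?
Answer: -3625968691 - 356834*sqrt(17) ≈ -3.6274e+9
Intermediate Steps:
g = 2*sqrt(17) (g = sqrt(90 - 22) = sqrt(68) = 2*sqrt(17) ≈ 8.2462)
t(w) = w + 2*sqrt(17)
A(D) = (-547 + D)*(189 + D)
(t(-84) + 20407)*(-110593 + A(-81)) = ((-84 + 2*sqrt(17)) + 20407)*(-110593 + (-103383 + (-81)**2 - 358*(-81))) = (20323 + 2*sqrt(17))*(-110593 + (-103383 + 6561 + 28998)) = (20323 + 2*sqrt(17))*(-110593 - 67824) = (20323 + 2*sqrt(17))*(-178417) = -3625968691 - 356834*sqrt(17)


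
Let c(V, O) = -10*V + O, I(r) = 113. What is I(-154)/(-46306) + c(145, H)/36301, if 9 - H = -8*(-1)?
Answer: -71199407/1680954106 ≈ -0.042357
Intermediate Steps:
H = 1 (H = 9 - (-8)*(-1) = 9 - 1*8 = 9 - 8 = 1)
c(V, O) = O - 10*V
I(-154)/(-46306) + c(145, H)/36301 = 113/(-46306) + (1 - 10*145)/36301 = 113*(-1/46306) + (1 - 1450)*(1/36301) = -113/46306 - 1449*1/36301 = -113/46306 - 1449/36301 = -71199407/1680954106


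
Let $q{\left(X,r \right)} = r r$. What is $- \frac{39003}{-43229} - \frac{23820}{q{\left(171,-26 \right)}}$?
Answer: $- \frac{250837188}{7305701} \approx -34.334$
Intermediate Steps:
$q{\left(X,r \right)} = r^{2}$
$- \frac{39003}{-43229} - \frac{23820}{q{\left(171,-26 \right)}} = - \frac{39003}{-43229} - \frac{23820}{\left(-26\right)^{2}} = \left(-39003\right) \left(- \frac{1}{43229}\right) - \frac{23820}{676} = \frac{39003}{43229} - \frac{5955}{169} = - \frac{250837188}{7305701}$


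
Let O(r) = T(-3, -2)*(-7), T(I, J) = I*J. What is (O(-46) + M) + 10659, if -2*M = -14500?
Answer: 17867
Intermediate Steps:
O(r) = -42 (O(r) = -3*(-2)*(-7) = 6*(-7) = -42)
M = 7250 (M = -½*(-14500) = 7250)
(O(-46) + M) + 10659 = (-42 + 7250) + 10659 = 7208 + 10659 = 17867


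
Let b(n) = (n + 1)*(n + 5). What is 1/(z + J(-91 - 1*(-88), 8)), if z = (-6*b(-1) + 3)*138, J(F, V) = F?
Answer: 1/411 ≈ 0.0024331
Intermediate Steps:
b(n) = (1 + n)*(5 + n)
z = 414 (z = (-6*(5 + (-1)² + 6*(-1)) + 3)*138 = (-6*(5 + 1 - 6) + 3)*138 = (-6*0 + 3)*138 = (0 + 3)*138 = 3*138 = 414)
1/(z + J(-91 - 1*(-88), 8)) = 1/(414 + (-91 - 1*(-88))) = 1/(414 + (-91 + 88)) = 1/(414 - 3) = 1/411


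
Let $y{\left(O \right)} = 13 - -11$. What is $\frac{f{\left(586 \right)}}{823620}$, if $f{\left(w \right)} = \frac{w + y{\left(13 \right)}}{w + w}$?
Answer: $\frac{61}{96528264} \approx 6.3194 \cdot 10^{-7}$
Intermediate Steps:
$y{\left(O \right)} = 24$ ($y{\left(O \right)} = 13 + 11 = 24$)
$f{\left(w \right)} = \frac{24 + w}{2 w}$ ($f{\left(w \right)} = \frac{w + 24}{w + w} = \frac{24 + w}{2 w}$)
$\frac{f{\left(586 \right)}}{823620} = \frac{\frac{1}{2} \cdot \frac{1}{586} \left(24 + 586\right)}{823620} = \frac{1}{2} \cdot \frac{1}{586} \cdot 610 \cdot \frac{1}{823620} = \frac{305}{586} \cdot \frac{1}{823620} = \frac{61}{96528264}$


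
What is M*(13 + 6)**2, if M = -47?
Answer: -16967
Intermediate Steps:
M*(13 + 6)**2 = -47*(13 + 6)**2 = -47*19**2 = -47*361 = -16967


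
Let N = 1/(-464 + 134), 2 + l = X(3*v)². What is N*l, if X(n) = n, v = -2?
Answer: -17/165 ≈ -0.10303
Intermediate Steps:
l = 34 (l = -2 + (3*(-2))² = -2 + (-6)² = -2 + 36 = 34)
N = -1/330 (N = 1/(-330) = -1/330 ≈ -0.0030303)
N*l = -1/330*34 = -17/165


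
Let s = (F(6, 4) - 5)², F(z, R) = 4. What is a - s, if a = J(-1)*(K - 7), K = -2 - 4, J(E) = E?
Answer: 12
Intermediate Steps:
K = -6
a = 13 (a = -(-6 - 7) = -1*(-13) = 13)
s = 1 (s = (4 - 5)² = (-1)² = 1)
a - s = 13 - 1*1 = 13 - 1 = 12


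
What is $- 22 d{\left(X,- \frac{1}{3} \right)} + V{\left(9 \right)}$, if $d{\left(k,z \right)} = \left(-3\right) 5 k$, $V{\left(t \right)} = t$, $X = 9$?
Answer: $2979$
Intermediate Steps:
$d{\left(k,z \right)} = - 15 k$
$- 22 d{\left(X,- \frac{1}{3} \right)} + V{\left(9 \right)} = - 22 \left(\left(-15\right) 9\right) + 9 = \left(-22\right) \left(-135\right) + 9 = 2970 + 9 = 2979$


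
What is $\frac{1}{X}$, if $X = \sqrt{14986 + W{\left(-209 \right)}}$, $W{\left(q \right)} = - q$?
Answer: $\frac{\sqrt{15195}}{15195} \approx 0.0081124$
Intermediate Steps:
$X = \sqrt{15195}$ ($X = \sqrt{14986 - -209} = \sqrt{14986 + 209} = \sqrt{15195} \approx 123.27$)
$\frac{1}{X} = \frac{1}{\sqrt{15195}} = \frac{\sqrt{15195}}{15195}$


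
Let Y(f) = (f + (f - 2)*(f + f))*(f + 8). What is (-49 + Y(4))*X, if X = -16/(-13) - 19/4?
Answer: -34953/52 ≈ -672.17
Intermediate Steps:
X = -183/52 (X = -16*(-1/13) - 19*¼ = 16/13 - 19/4 = -183/52 ≈ -3.5192)
Y(f) = (8 + f)*(f + 2*f*(-2 + f)) (Y(f) = (f + (-2 + f)*(2*f))*(8 + f) = (f + 2*f*(-2 + f))*(8 + f) = (8 + f)*(f + 2*f*(-2 + f)))
(-49 + Y(4))*X = (-49 + 4*(-24 + 2*4² + 13*4))*(-183/52) = (-49 + 4*(-24 + 2*16 + 52))*(-183/52) = (-49 + 4*(-24 + 32 + 52))*(-183/52) = (-49 + 4*60)*(-183/52) = (-49 + 240)*(-183/52) = 191*(-183/52) = -34953/52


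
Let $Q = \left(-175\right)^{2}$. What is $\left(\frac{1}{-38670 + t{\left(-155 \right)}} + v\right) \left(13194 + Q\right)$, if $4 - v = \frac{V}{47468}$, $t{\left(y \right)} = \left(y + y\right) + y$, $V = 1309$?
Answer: $\frac{323356418465803}{1857660180} \approx 1.7407 \cdot 10^{5}$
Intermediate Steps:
$t{\left(y \right)} = 3 y$ ($t{\left(y \right)} = 2 y + y = 3 y$)
$v = \frac{188563}{47468}$ ($v = 4 - \frac{1309}{47468} = \frac{188563}{47468} \approx 3.9724$)
$Q = 30625$
$\left(\frac{1}{-38670 + t{\left(-155 \right)}} + v\right) \left(13194 + Q\right) = \left(\frac{1}{-38670 + 3 \left(-155\right)} + \frac{188563}{47468}\right) \left(13194 + 30625\right) = \left(\frac{1}{-38670 - 465} + \frac{188563}{47468}\right) 43819 = \left(\frac{1}{-39135} + \frac{188563}{47468}\right) 43819 = \left(- \frac{1}{39135} + \frac{188563}{47468}\right) 43819 = \frac{7379365537}{1857660180} \cdot 43819 = \frac{323356418465803}{1857660180}$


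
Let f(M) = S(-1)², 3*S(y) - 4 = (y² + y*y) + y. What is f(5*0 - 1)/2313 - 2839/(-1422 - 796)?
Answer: 59154913/46172106 ≈ 1.2812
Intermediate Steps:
S(y) = 4/3 + y/3 + 2*y²/3 (S(y) = 4/3 + ((y² + y*y) + y)/3 = 4/3 + ((y² + y²) + y)/3 = 4/3 + (2*y² + y)/3 = 4/3 + (y + 2*y²)/3 = 4/3 + (y/3 + 2*y²/3) = 4/3 + y/3 + 2*y²/3)
f(M) = 25/9 (f(M) = (4/3 + (⅓)*(-1) + (⅔)*(-1)²)² = (4/3 - ⅓ + (⅔)*1)² = (4/3 - ⅓ + ⅔)² = (5/3)² = 25/9)
f(5*0 - 1)/2313 - 2839/(-1422 - 796) = (25/9)/2313 - 2839/(-1422 - 796) = (25/9)*(1/2313) - 2839/(-2218) = 25/20817 - 2839*(-1/2218) = 25/20817 + 2839/2218 = 59154913/46172106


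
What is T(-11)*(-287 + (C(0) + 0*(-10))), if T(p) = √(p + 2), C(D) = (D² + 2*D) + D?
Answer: -861*I ≈ -861.0*I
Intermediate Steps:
C(D) = D² + 3*D
T(p) = √(2 + p)
T(-11)*(-287 + (C(0) + 0*(-10))) = √(2 - 11)*(-287 + (0*(3 + 0) + 0*(-10))) = √(-9)*(-287 + (0*3 + 0)) = (3*I)*(-287 + (0 + 0)) = (3*I)*(-287 + 0) = (3*I)*(-287) = -861*I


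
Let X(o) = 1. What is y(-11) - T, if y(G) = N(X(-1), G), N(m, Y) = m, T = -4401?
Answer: 4402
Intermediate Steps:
y(G) = 1
y(-11) - T = 1 - 1*(-4401) = 1 + 4401 = 4402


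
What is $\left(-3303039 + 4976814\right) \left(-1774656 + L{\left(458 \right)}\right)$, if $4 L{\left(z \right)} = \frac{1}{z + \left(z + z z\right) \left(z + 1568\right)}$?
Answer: $- \frac{1012090427213150602845}{340728184} \approx -2.9704 \cdot 10^{12}$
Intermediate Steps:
$L{\left(z \right)} = \frac{1}{4 \left(z + \left(1568 + z\right) \left(z + z^{2}\right)\right)}$ ($L{\left(z \right)} = \frac{1}{4 \left(z + \left(z + z z\right) \left(z + 1568\right)\right)} = \frac{1}{4 \left(z + \left(z + z^{2}\right) \left(1568 + z\right)\right)} = \frac{1}{4 \left(z + \left(1568 + z\right) \left(z + z^{2}\right)\right)}$)
$\left(-3303039 + 4976814\right) \left(-1774656 + L{\left(458 \right)}\right) = \left(-3303039 + 4976814\right) \left(-1774656 + \frac{1}{4 \cdot 458 \left(1569 + 458^{2} + 1569 \cdot 458\right)}\right) = 1673775 \left(-1774656 + \frac{1}{4} \cdot \frac{1}{458} \frac{1}{1569 + 209764 + 718602}\right) = 1673775 \left(-1774656 + \frac{1}{4} \cdot \frac{1}{458} \cdot \frac{1}{929935}\right) = 1673775 \left(-1774656 + \frac{1}{1703640920}\right) = 1673775 \left(- \frac{3023376580523519}{1703640920}\right) = - \frac{1012090427213150602845}{340728184}$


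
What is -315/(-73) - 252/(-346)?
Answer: 63693/12629 ≈ 5.0434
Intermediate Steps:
-315/(-73) - 252/(-346) = -315*(-1/73) - 252*(-1/346) = 315/73 + 126/173 = 63693/12629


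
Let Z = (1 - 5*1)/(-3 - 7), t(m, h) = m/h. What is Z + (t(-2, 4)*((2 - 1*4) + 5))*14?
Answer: -103/5 ≈ -20.600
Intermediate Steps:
Z = ⅖ (Z = (1 - 5)/(-10) = -4*(-⅒) = ⅖ ≈ 0.40000)
Z + (t(-2, 4)*((2 - 1*4) + 5))*14 = ⅖ + ((-2/4)*((2 - 1*4) + 5))*14 = ⅖ + ((-2*¼)*((2 - 4) + 5))*14 = ⅖ - (-2 + 5)/2*14 = ⅖ - ½*3*14 = ⅖ - 3/2*14 = ⅖ - 21 = -103/5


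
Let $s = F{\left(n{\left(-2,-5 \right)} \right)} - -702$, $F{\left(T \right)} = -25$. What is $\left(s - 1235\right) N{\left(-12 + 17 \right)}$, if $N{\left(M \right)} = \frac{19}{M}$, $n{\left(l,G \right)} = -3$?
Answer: $- \frac{10602}{5} \approx -2120.4$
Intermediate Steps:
$s = 677$ ($s = -25 - -702 = -25 + 702 = 677$)
$\left(s - 1235\right) N{\left(-12 + 17 \right)} = \left(677 - 1235\right) \frac{19}{-12 + 17} = - 558 \cdot \frac{19}{5} = - 558 \cdot 19 \cdot \frac{1}{5} = \left(-558\right) \frac{19}{5} = - \frac{10602}{5}$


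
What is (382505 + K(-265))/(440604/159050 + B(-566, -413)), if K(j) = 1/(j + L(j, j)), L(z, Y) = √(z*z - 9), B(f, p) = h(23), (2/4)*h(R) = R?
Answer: 68436829250/8726517 - 79525*√17554/17453034 ≈ 7841.8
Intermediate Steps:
h(R) = 2*R
B(f, p) = 46 (B(f, p) = 2*23 = 46)
L(z, Y) = √(-9 + z²) (L(z, Y) = √(z² - 9) = √(-9 + z²))
K(j) = 1/(j + √(-9 + j²))
(382505 + K(-265))/(440604/159050 + B(-566, -413)) = (382505 + 1/(-265 + √(-9 + (-265)²)))/(440604/159050 + 46) = (382505 + 1/(-265 + √(-9 + 70225)))/(440604*(1/159050) + 46) = (382505 + 1/(-265 + √70216))/(220302/79525 + 46) = (382505 + 1/(-265 + 2*√17554))/(3878452/79525) = (382505 + 1/(-265 + 2*√17554))*(79525/3878452) = 30418710125/3878452 + 79525/(3878452*(-265 + 2*√17554))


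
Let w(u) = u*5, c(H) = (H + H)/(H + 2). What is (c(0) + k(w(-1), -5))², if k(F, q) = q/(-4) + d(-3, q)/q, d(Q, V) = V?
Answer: 81/16 ≈ 5.0625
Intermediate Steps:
c(H) = 2*H/(2 + H) (c(H) = (2*H)/(2 + H) = 2*H/(2 + H))
w(u) = 5*u
k(F, q) = 1 - q/4 (k(F, q) = q/(-4) + q/q = q*(-¼) + 1 = -q/4 + 1 = 1 - q/4)
(c(0) + k(w(-1), -5))² = (2*0/(2 + 0) + (1 - ¼*(-5)))² = (2*0/2 + (1 + 5/4))² = (2*0*(½) + 9/4)² = (0 + 9/4)² = (9/4)² = 81/16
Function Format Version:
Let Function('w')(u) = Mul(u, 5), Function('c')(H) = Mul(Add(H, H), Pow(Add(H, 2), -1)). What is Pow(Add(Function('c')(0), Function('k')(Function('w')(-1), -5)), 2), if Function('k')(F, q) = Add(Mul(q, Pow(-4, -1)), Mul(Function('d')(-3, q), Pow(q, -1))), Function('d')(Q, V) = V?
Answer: Rational(81, 16) ≈ 5.0625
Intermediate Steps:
Function('c')(H) = Mul(2, H, Pow(Add(2, H), -1)) (Function('c')(H) = Mul(Mul(2, H), Pow(Add(2, H), -1)) = Mul(2, H, Pow(Add(2, H), -1)))
Function('w')(u) = Mul(5, u)
Function('k')(F, q) = Add(1, Mul(Rational(-1, 4), q)) (Function('k')(F, q) = Add(Mul(q, Pow(-4, -1)), Mul(q, Pow(q, -1))) = Add(Mul(q, Rational(-1, 4)), 1) = Add(Mul(Rational(-1, 4), q), 1) = Add(1, Mul(Rational(-1, 4), q)))
Pow(Add(Function('c')(0), Function('k')(Function('w')(-1), -5)), 2) = Pow(Add(Mul(2, 0, Pow(Add(2, 0), -1)), Add(1, Mul(Rational(-1, 4), -5))), 2) = Pow(Add(Mul(2, 0, Pow(2, -1)), Add(1, Rational(5, 4))), 2) = Pow(Add(Mul(2, 0, Rational(1, 2)), Rational(9, 4)), 2) = Pow(Add(0, Rational(9, 4)), 2) = Pow(Rational(9, 4), 2) = Rational(81, 16)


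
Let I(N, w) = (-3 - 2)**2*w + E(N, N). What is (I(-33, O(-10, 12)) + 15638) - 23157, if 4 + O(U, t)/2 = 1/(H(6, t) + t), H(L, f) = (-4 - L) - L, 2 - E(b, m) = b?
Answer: -15393/2 ≈ -7696.5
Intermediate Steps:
E(b, m) = 2 - b
H(L, f) = -4 - 2*L
O(U, t) = -8 + 2/(-16 + t) (O(U, t) = -8 + 2/((-4 - 2*6) + t) = -8 + 2/((-4 - 12) + t) = -8 + 2/(-16 + t))
I(N, w) = 2 - N + 25*w (I(N, w) = (-3 - 2)**2*w + (2 - N) = (-5)**2*w + (2 - N) = 25*w + (2 - N) = 2 - N + 25*w)
(I(-33, O(-10, 12)) + 15638) - 23157 = ((2 - 1*(-33) + 25*(2*(65 - 4*12)/(-16 + 12))) + 15638) - 23157 = ((2 + 33 + 25*(2*(65 - 48)/(-4))) + 15638) - 23157 = ((2 + 33 + 25*(2*(-1/4)*17)) + 15638) - 23157 = ((2 + 33 + 25*(-17/2)) + 15638) - 23157 = ((2 + 33 - 425/2) + 15638) - 23157 = (-355/2 + 15638) - 23157 = 30921/2 - 23157 = -15393/2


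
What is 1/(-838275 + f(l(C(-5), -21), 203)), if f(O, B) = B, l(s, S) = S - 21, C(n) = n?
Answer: -1/838072 ≈ -1.1932e-6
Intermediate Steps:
l(s, S) = -21 + S
1/(-838275 + f(l(C(-5), -21), 203)) = 1/(-838275 + 203) = 1/(-838072) = -1/838072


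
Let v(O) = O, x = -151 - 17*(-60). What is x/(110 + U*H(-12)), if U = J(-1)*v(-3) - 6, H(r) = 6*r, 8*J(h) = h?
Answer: 869/515 ≈ 1.6874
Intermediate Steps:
J(h) = h/8
x = 869 (x = -151 + 1020 = 869)
U = -45/8 (U = ((1/8)*(-1))*(-3) - 6 = -1/8*(-3) - 6 = 3/8 - 6 = -45/8 ≈ -5.6250)
x/(110 + U*H(-12)) = 869/(110 - 135*(-12)/4) = 869/(110 - 45/8*(-72)) = 869/(110 + 405) = 869/515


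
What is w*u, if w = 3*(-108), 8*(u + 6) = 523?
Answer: -38475/2 ≈ -19238.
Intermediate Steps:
u = 475/8 (u = -6 + (⅛)*523 = -6 + 523/8 = 475/8 ≈ 59.375)
w = -324
w*u = -324*475/8 = -38475/2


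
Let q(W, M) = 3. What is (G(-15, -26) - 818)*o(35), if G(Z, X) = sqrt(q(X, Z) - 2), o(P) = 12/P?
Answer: -9804/35 ≈ -280.11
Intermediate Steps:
G(Z, X) = 1 (G(Z, X) = sqrt(3 - 2) = sqrt(1) = 1)
(G(-15, -26) - 818)*o(35) = (1 - 818)*(12/35) = -9804/35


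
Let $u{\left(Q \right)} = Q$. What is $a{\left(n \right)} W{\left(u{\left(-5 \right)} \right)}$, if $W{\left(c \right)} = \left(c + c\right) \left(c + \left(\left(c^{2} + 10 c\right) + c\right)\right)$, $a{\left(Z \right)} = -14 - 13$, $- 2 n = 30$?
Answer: $-9450$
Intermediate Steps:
$n = -15$ ($n = \left(- \frac{1}{2}\right) 30 = -15$)
$a{\left(Z \right)} = -27$ ($a{\left(Z \right)} = -14 - 13 = -27$)
$W{\left(c \right)} = 2 c \left(c^{2} + 12 c\right)$ ($W{\left(c \right)} = 2 c \left(c + \left(c^{2} + 11 c\right)\right) = 2 c \left(c^{2} + 12 c\right)$)
$a{\left(n \right)} W{\left(u{\left(-5 \right)} \right)} = - 27 \cdot 2 \left(-5\right)^{2} \left(12 - 5\right) = - 27 \cdot 2 \cdot 25 \cdot 7 = \left(-27\right) 350 = -9450$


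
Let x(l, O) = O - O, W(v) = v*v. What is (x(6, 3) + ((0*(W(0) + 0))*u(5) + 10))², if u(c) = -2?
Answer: 100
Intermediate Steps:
W(v) = v²
x(l, O) = 0
(x(6, 3) + ((0*(W(0) + 0))*u(5) + 10))² = (0 + ((0*(0² + 0))*(-2) + 10))² = (0 + ((0*(0 + 0))*(-2) + 10))² = (0 + ((0*0)*(-2) + 10))² = (0 + (0*(-2) + 10))² = (0 + (0 + 10))² = (0 + 10)² = 10² = 100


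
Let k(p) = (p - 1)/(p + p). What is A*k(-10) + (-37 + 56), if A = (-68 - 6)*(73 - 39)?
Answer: -6824/5 ≈ -1364.8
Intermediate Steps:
k(p) = (-1 + p)/(2*p) (k(p) = (-1 + p)/((2*p)) = (-1 + p)*(1/(2*p)) = (-1 + p)/(2*p))
A = -2516 (A = -74*34 = -2516)
A*k(-10) + (-37 + 56) = -1258*(-1 - 10)/(-10) + (-37 + 56) = -1258*(-1)*(-11)/10 + 19 = -2516*11/20 + 19 = -6919/5 + 19 = -6824/5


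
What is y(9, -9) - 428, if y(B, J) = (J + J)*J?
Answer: -266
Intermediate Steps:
y(B, J) = 2*J**2 (y(B, J) = (2*J)*J = 2*J**2)
y(9, -9) - 428 = 2*(-9)**2 - 428 = 2*81 - 428 = 162 - 428 = -266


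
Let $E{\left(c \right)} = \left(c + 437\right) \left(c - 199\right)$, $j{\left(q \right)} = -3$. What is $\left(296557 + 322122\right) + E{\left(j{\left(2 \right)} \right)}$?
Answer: $531011$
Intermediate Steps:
$E{\left(c \right)} = \left(-199 + c\right) \left(437 + c\right)$ ($E{\left(c \right)} = \left(437 + c\right) \left(-199 + c\right) = \left(-199 + c\right) \left(437 + c\right)$)
$\left(296557 + 322122\right) + E{\left(j{\left(2 \right)} \right)} = \left(296557 + 322122\right) + \left(-86963 + \left(-3\right)^{2} + 238 \left(-3\right)\right) = 618679 - 87668 = 531011$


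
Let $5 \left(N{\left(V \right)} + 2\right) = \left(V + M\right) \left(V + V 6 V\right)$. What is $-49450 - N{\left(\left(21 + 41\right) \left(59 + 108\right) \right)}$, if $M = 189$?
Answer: $-1356340657798$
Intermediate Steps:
$N{\left(V \right)} = -2 + \frac{\left(189 + V\right) \left(V + 6 V^{2}\right)}{5}$ ($N{\left(V \right)} = -2 + \frac{\left(V + 189\right) \left(V + V 6 V\right)}{5} = -2 + \frac{\left(189 + V\right) \left(V + 6 V V\right)}{5} = -2 + \frac{\left(189 + V\right) \left(V + 6 V^{2}\right)}{5}$)
$-49450 - N{\left(\left(21 + 41\right) \left(59 + 108\right) \right)} = -49450 - \left(-2 + 227 \left(\left(21 + 41\right) \left(59 + 108\right)\right)^{2} + \frac{6 \left(\left(21 + 41\right) \left(59 + 108\right)\right)^{3}}{5} + \frac{189 \left(21 + 41\right) \left(59 + 108\right)}{5}\right) = -49450 - \left(-2 + 227 \left(62 \cdot 167\right)^{2} + \frac{6 \left(62 \cdot 167\right)^{3}}{5} + \frac{189 \cdot 62 \cdot 167}{5}\right) = -49450 - \left(-2 + 227 \cdot 10354^{2} + \frac{6 \cdot 10354^{3}}{5} + \frac{189}{5} \cdot 10354\right) = -49450 - \left(-2 + 227 \cdot 107205316 + \frac{6}{5} \cdot 1110003841864 + \frac{1956906}{5}\right) = -49450 - \left(-2 + 24335606732 + \frac{6660023051184}{5} + \frac{1956906}{5}\right) = -49450 - 1356340608348 = -1356340657798$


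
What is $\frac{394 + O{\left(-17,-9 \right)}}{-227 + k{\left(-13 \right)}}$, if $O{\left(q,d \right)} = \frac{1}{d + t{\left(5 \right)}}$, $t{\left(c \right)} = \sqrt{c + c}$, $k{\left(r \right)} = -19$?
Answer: $- \frac{27965}{17466} + \frac{\sqrt{10}}{17466} \approx -1.6009$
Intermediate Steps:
$t{\left(c \right)} = \sqrt{2} \sqrt{c}$ ($t{\left(c \right)} = \sqrt{2 c} = \sqrt{2} \sqrt{c}$)
$O{\left(q,d \right)} = \frac{1}{d + \sqrt{10}}$ ($O{\left(q,d \right)} = \frac{1}{d + \sqrt{2} \sqrt{5}} = \frac{1}{d + \sqrt{10}}$)
$\frac{394 + O{\left(-17,-9 \right)}}{-227 + k{\left(-13 \right)}} = \frac{394 + \frac{1}{-9 + \sqrt{10}}}{-227 - 19} = \frac{394 + \frac{1}{-9 + \sqrt{10}}}{-246} = \left(394 + \frac{1}{-9 + \sqrt{10}}\right) \left(- \frac{1}{246}\right) = - \frac{197}{123} - \frac{1}{246 \left(-9 + \sqrt{10}\right)}$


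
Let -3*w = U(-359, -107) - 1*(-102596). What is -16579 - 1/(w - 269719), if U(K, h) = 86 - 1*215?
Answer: -15113814293/911624 ≈ -16579.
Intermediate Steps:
U(K, h) = -129 (U(K, h) = 86 - 215 = -129)
w = -102467/3 (w = -(-129 - 1*(-102596))/3 = -(-129 + 102596)/3 = -⅓*102467 = -102467/3 ≈ -34156.)
-16579 - 1/(w - 269719) = -16579 - 1/(-102467/3 - 269719) = -16579 - 1/(-911624/3) = -16579 - 1*(-3/911624) = -16579 + 3/911624 = -15113814293/911624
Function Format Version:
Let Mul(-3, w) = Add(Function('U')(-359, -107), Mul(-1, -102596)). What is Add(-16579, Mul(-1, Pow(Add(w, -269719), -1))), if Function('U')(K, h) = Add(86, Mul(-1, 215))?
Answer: Rational(-15113814293, 911624) ≈ -16579.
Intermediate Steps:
Function('U')(K, h) = -129 (Function('U')(K, h) = Add(86, -215) = -129)
w = Rational(-102467, 3) (w = Mul(Rational(-1, 3), Add(-129, Mul(-1, -102596))) = Mul(Rational(-1, 3), Add(-129, 102596)) = Mul(Rational(-1, 3), 102467) = Rational(-102467, 3) ≈ -34156.)
Add(-16579, Mul(-1, Pow(Add(w, -269719), -1))) = Add(-16579, Mul(-1, Pow(Add(Rational(-102467, 3), -269719), -1))) = Add(-16579, Mul(-1, Pow(Rational(-911624, 3), -1))) = Add(-16579, Mul(-1, Rational(-3, 911624))) = Add(-16579, Rational(3, 911624)) = Rational(-15113814293, 911624)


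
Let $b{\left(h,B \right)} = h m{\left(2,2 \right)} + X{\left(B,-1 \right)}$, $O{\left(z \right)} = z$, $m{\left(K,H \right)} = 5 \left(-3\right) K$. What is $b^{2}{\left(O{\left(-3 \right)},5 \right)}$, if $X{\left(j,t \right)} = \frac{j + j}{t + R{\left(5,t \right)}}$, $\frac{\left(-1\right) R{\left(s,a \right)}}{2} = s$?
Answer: $\frac{960400}{121} \approx 7937.2$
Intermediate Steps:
$m{\left(K,H \right)} = - 15 K$
$R{\left(s,a \right)} = - 2 s$
$X{\left(j,t \right)} = \frac{2 j}{-10 + t}$ ($X{\left(j,t \right)} = \frac{j + j}{t - 10} = \frac{2 j}{t - 10} = \frac{2 j}{-10 + t}$)
$b{\left(h,B \right)} = - 30 h - \frac{2 B}{11}$ ($b{\left(h,B \right)} = h \left(\left(-15\right) 2\right) + \frac{2 B}{-10 - 1} = h \left(-30\right) + \frac{2 B}{-11} = - 30 h + 2 B \left(- \frac{1}{11}\right) = - 30 h - \frac{2 B}{11}$)
$b^{2}{\left(O{\left(-3 \right)},5 \right)} = \left(\left(-30\right) \left(-3\right) - \frac{10}{11}\right)^{2} = \left(90 - \frac{10}{11}\right)^{2} = \left(\frac{980}{11}\right)^{2} = \frac{960400}{121}$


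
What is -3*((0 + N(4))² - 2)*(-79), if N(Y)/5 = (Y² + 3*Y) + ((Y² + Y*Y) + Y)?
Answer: 24268326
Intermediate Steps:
N(Y) = 15*Y² + 20*Y (N(Y) = 5*((Y² + 3*Y) + ((Y² + Y*Y) + Y)) = 5*((Y² + 3*Y) + ((Y² + Y²) + Y)) = 5*((Y² + 3*Y) + (2*Y² + Y)) = 5*((Y² + 3*Y) + (Y + 2*Y²)) = 5*(3*Y² + 4*Y) = 15*Y² + 20*Y)
-3*((0 + N(4))² - 2)*(-79) = -3*((0 + 5*4*(4 + 3*4))² - 2)*(-79) = -3*((0 + 5*4*(4 + 12))² - 2)*(-79) = -3*((0 + 5*4*16)² - 2)*(-79) = -3*((0 + 320)² - 2)*(-79) = -3*(320² - 2)*(-79) = -3*(102400 - 2)*(-79) = -3*102398*(-79) = -307194*(-79) = 24268326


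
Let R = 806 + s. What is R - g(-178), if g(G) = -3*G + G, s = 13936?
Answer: 14386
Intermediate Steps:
R = 14742 (R = 806 + 13936 = 14742)
g(G) = -2*G
R - g(-178) = 14742 - (-2)*(-178) = 14742 - 1*356 = 14742 - 356 = 14386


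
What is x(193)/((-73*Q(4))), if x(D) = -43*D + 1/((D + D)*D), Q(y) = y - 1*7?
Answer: -618258901/16315062 ≈ -37.895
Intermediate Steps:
Q(y) = -7 + y (Q(y) = y - 7 = -7 + y)
x(D) = 1/(2*D²) - 43*D (x(D) = -43*D + 1/(((2*D))*D) = -43*D + (1/(2*D))/D = -43*D + 1/(2*D²) = 1/(2*D²) - 43*D)
x(193)/((-73*Q(4))) = ((½)/193² - 43*193)/((-73*(-7 + 4))) = ((½)*(1/37249) - 8299)/((-73*(-3))) = (1/74498 - 8299)/219 = -618258901/74498*1/219 = -618258901/16315062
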